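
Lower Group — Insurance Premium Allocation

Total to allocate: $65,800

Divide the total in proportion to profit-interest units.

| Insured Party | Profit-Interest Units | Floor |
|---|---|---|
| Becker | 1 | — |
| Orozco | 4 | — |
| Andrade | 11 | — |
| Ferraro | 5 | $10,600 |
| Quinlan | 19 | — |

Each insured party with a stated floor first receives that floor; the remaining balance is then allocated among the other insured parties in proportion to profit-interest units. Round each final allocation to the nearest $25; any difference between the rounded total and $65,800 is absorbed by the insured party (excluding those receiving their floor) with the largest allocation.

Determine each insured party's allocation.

Fund the minimums — Ferraro $10,600. Remaining pool $55,200.
Remaining pool split over remaining profit-interest units 35: Becker 1,577.14 → $1,575; Orozco 6,308.57 → $6,300; Andrade 17,348.57 → $17,350; Quinlan 29,965.71 → $29,975.

Becker: $1,575 | Orozco: $6,300 | Andrade: $17,350 | Ferraro: $10,600 | Quinlan: $29,975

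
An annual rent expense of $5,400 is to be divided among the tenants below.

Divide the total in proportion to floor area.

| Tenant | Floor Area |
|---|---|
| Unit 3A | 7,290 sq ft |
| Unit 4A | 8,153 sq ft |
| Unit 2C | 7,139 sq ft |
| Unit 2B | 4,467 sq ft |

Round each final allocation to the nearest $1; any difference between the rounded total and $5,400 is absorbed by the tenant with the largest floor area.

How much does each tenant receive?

Unit 3A: $1,455 · Unit 4A: $1,628 · Unit 2C: $1,425 · Unit 2B: $892

Total floor area = 7,290 + 8,153 + 7,139 + 4,467 = 27,049.
Proportional shares: Unit 3A 1,455.36; Unit 4A 1,627.65; Unit 2C 1,425.21; Unit 2B 891.78.
After rounding ($1): Unit 3A $1,455; Unit 4A $1,628; Unit 2C $1,425; Unit 2B $892. Sum = $5,400.
Sum already equals the total — no adjustment.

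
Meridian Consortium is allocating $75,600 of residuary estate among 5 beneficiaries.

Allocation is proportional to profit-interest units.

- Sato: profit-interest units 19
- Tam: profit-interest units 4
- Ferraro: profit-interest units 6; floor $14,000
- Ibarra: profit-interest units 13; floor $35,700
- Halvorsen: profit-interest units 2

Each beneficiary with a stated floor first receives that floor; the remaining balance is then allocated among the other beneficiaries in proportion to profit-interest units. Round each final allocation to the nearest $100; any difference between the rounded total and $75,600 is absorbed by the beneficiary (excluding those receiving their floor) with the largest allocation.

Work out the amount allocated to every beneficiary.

Minimums first: Ferraro $14,000; Ibarra $35,700. Remaining pool $25,900.
Remaining pool split over remaining profit-interest units 25: Sato 19,684.00 → $19,700; Tam 4,144.00 → $4,100; Halvorsen 2,072.00 → $2,100.

Sato: $19,700; Tam: $4,100; Ferraro: $14,000; Ibarra: $35,700; Halvorsen: $2,100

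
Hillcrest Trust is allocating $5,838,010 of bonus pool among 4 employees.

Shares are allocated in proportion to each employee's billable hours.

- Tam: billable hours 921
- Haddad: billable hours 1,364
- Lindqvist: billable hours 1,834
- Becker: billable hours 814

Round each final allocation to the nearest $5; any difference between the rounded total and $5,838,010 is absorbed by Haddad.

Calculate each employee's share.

Sum of billable hours: 4,933.
Raw shares: Tam 921/4,933 × $5,838,010 = 1,089,967.00; Haddad 1,364/4,933 × $5,838,010 = 1,614,239.94; Lindqvist 1,834/4,933 × $5,838,010 = 2,170,466.32; Becker 814/4,933 × $5,838,010 = 963,336.74.
After rounding ($5): Tam $1,089,965; Haddad $1,614,240; Lindqvist $2,170,465; Becker $963,335. Sum = $5,838,005.
Difference $5,838,010 − $5,838,005 = +$5 applied to Haddad: Haddad becomes $1,614,245.

Tam: $1,089,965 | Haddad: $1,614,245 | Lindqvist: $2,170,465 | Becker: $963,335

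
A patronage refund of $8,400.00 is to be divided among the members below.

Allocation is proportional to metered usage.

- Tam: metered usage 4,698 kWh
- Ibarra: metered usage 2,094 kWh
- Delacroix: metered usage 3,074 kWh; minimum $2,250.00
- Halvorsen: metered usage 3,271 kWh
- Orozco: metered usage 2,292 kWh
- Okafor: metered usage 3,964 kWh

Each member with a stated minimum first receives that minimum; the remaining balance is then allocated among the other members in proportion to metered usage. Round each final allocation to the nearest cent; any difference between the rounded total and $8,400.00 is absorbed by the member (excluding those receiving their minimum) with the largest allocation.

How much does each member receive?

Fund the minimums — Delacroix $2,250.00. Balance $6,150.00.
Balance split over remaining metered usage 16,319: Tam 1,770.4945 → $1,770.49; Ibarra 789.1476 → $789.15; Halvorsen 1,232.7134 → $1,232.71; Orozco 863.7662 → $863.77; Okafor 1,493.8783 → $1,493.88.

Tam: $1,770.49; Ibarra: $789.15; Delacroix: $2,250.00; Halvorsen: $1,232.71; Orozco: $863.77; Okafor: $1,493.88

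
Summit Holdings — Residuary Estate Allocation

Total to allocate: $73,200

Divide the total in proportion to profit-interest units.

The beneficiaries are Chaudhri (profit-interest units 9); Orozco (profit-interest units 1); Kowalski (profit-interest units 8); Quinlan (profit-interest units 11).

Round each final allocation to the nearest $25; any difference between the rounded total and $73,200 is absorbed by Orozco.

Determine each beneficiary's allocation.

Total profit-interest units = 29.
Unrounded shares: Chaudhri 9/29 × $73,200 = 22,717.24; Orozco 1/29 × $73,200 = 2,524.14; Kowalski 8/29 × $73,200 = 20,193.10; Quinlan 11/29 × $73,200 = 27,765.52.
At nearest $25: Chaudhri $22,725; Orozco $2,525; Kowalski $20,200; Quinlan $27,775. Sum = $73,225.
Difference $73,200 − $73,225 = −$25 applied to Orozco: Orozco becomes $2,500.

Chaudhri: $22,725; Orozco: $2,500; Kowalski: $20,200; Quinlan: $27,775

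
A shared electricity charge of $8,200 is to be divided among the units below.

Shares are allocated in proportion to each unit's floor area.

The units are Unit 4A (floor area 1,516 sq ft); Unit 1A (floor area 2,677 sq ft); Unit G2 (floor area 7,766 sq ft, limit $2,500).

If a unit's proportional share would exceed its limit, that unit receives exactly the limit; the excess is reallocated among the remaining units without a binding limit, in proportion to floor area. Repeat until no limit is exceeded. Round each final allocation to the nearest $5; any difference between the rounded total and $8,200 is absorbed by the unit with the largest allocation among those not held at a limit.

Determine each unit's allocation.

Unit 4A: $2,060; Unit 1A: $3,640; Unit G2: $2,500

Floor area total: 11,959.
Proportional shares (ignoring caps): Unit 4A 1,039.48; Unit 1A 1,835.55; Unit G2 5,324.96.
Cap binds for Unit G2 ($2,500); balance $5,700 reallocated over remaining floor area 4,193.
Shares after redistribution: Unit 4A 2,060.86 → $2,060; Unit 1A 3,639.14 → $3,640.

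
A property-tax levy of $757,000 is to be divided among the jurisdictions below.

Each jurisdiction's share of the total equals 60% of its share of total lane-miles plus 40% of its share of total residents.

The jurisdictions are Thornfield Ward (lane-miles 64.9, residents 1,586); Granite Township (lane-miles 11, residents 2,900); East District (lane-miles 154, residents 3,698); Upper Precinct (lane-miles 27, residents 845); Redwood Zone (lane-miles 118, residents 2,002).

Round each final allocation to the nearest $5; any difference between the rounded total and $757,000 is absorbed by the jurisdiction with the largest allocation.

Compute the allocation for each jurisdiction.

Thornfield Ward: $122,165 · Granite Township: $92,930 · East District: $288,085 · Upper Precinct: $55,905 · Redwood Zone: $197,915

Totals — lane-miles 374.9, residents 11,031.
Composite weights (60% lane-miles + 40% residents): Thornfield Ward 0.1614; Granite Township 0.1228; East District 0.3806; Upper Precinct 0.0739; Redwood Zone 0.2614.
Unrounded shares: Thornfield Ward 122,163.41; Granite Township 92,931.50; East District 288,084.33; Upper Precinct 55,906.30; Redwood Zone 197,914.45.
At nearest $5: Thornfield Ward $122,165; Granite Township $92,930; East District $288,085; Upper Precinct $55,905; Redwood Zone $197,915. Sum = $757,000.
Sum already equals the total — no adjustment.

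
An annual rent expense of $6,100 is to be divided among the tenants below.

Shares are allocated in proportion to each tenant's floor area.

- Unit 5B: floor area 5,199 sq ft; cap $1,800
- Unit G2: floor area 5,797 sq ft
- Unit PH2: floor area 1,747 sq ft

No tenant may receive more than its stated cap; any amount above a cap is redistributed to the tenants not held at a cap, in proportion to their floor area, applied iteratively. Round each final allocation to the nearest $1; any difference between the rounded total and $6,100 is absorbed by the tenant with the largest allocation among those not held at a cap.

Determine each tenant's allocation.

Total floor area = 12,743.
Proportional shares (ignoring caps): Unit 5B 2,488.73; Unit G2 2,774.99; Unit PH2 836.28.
Held at cap: Unit 5B ($1,800); remaining pool $4,300 reallocated over remaining floor area 7,544.
Shares after redistribution: Unit G2 3,304.23 → $3,304; Unit PH2 995.77 → $996.

Unit 5B: $1,800; Unit G2: $3,304; Unit PH2: $996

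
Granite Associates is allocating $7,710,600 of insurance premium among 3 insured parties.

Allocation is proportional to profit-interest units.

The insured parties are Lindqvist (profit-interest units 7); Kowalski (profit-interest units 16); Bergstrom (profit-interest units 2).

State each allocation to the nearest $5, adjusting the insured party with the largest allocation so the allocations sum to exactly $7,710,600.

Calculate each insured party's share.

Lindqvist: $2,158,970; Kowalski: $4,934,780; Bergstrom: $616,850

Profit-interest units total: 25.
Pro-rata amounts: Lindqvist 7/25 × $7,710,600 = 2,158,968.00; Kowalski 16/25 × $7,710,600 = 4,934,784.00; Bergstrom 2/25 × $7,710,600 = 616,848.00.
Rounded to nearest $5: Lindqvist $2,158,970; Kowalski $4,934,785; Bergstrom $616,850. Sum = $7,710,605.
Difference $7,710,600 − $7,710,605 = −$5 applied to largest allocation (Kowalski): Kowalski becomes $4,934,780.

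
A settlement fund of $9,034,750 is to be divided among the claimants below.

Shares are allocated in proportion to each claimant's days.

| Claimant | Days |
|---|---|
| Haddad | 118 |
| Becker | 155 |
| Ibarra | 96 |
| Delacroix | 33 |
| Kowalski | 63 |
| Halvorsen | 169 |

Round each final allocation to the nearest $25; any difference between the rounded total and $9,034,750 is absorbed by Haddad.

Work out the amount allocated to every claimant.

Days total: 634.
Pro-rata amounts: Haddad 118/634 × $9,034,750 = 1,681,546.53; Becker 155/634 × $9,034,750 = 2,208,811.12; Ibarra 96/634 × $9,034,750 = 1,368,037.85; Delacroix 33/634 × $9,034,750 = 470,263.01; Kowalski 63/634 × $9,034,750 = 897,774.84; Halvorsen 169/634 × $9,034,750 = 2,408,316.64.
After rounding ($25): Haddad $1,681,550; Becker $2,208,800; Ibarra $1,368,050; Delacroix $470,275; Kowalski $897,775; Halvorsen $2,408,325. Sum = $9,034,775.
Difference $9,034,750 − $9,034,775 = −$25 applied to Haddad: Haddad becomes $1,681,525.

Haddad: $1,681,525; Becker: $2,208,800; Ibarra: $1,368,050; Delacroix: $470,275; Kowalski: $897,775; Halvorsen: $2,408,325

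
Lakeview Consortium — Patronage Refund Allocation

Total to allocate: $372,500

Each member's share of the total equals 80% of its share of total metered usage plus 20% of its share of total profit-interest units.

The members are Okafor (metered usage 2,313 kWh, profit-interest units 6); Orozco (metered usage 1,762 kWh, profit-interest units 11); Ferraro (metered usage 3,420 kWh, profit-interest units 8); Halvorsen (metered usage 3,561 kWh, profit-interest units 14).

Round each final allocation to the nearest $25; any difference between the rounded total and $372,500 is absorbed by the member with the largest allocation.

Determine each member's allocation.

Totals — metered usage 11,056, profit-interest units 39.
Combined weights (80% metered usage + 20% profit-interest units): Okafor 0.1981; Orozco 0.1839; Ferraro 0.2885; Halvorsen 0.3295.
Raw shares: Okafor 73,805.42; Orozco 68,505.22; Ferraro 107,463.67; Halvorsen 122,725.68.
Rounded to nearest $25: Okafor $73,800; Orozco $68,500; Ferraro $107,475; Halvorsen $122,725. Sum = $372,500.
Sum already equals the total — no adjustment.

Okafor: $73,800; Orozco: $68,500; Ferraro: $107,475; Halvorsen: $122,725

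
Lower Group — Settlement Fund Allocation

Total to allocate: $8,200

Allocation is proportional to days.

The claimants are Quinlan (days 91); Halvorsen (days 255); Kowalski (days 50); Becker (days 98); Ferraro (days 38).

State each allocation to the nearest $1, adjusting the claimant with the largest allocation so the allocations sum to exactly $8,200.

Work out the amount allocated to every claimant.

Quinlan: $1,403; Halvorsen: $3,929; Kowalski: $771; Becker: $1,511; Ferraro: $586

Total days = 532.
Proportional shares: Quinlan 91/532 × $8,200 = 1,402.63; Halvorsen 255/532 × $8,200 = 3,930.45; Kowalski 50/532 × $8,200 = 770.68; Becker 98/532 × $8,200 = 1,510.53; Ferraro 38/532 × $8,200 = 585.71.
Rounded to nearest $1: Quinlan $1,403; Halvorsen $3,930; Kowalski $771; Becker $1,511; Ferraro $586. Sum = $8,201.
Difference $8,200 − $8,201 = −$1 applied to largest allocation (Halvorsen): Halvorsen becomes $3,929.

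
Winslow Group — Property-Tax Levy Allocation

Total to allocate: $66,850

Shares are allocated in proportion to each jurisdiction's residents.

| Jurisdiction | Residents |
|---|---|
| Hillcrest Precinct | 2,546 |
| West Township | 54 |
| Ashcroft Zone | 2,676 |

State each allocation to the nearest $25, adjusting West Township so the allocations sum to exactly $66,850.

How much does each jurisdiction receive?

Total residents = 5,276.
Pro-rata amounts: Hillcrest Precinct 2,546/5,276 × $66,850 = 32,259.31; West Township 54/5,276 × $66,850 = 684.21; Ashcroft Zone 2,676/5,276 × $66,850 = 33,906.48.
After rounding ($25): Hillcrest Precinct $32,250; West Township $675; Ashcroft Zone $33,900. Sum = $66,825.
Difference $66,850 − $66,825 = +$25 applied to West Township: West Township becomes $700.

Hillcrest Precinct: $32,250 · West Township: $700 · Ashcroft Zone: $33,900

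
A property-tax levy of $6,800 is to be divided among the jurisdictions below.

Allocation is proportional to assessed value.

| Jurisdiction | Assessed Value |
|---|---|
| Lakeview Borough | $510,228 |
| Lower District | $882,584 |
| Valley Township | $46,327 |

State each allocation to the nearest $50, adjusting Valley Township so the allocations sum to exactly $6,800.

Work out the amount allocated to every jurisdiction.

Lakeview Borough: $2,400; Lower District: $4,150; Valley Township: $250

Assessed value total: 1,439,139.
Raw shares: Lakeview Borough 510,228/1,439,139 × $6,800 = 2,410.85; Lower District 882,584/1,439,139 × $6,800 = 4,170.25; Valley Township 46,327/1,439,139 × $6,800 = 218.90.
At nearest $50: Lakeview Borough $2,400; Lower District $4,150; Valley Township $200. Sum = $6,750.
Difference $6,800 − $6,750 = +$50 applied to Valley Township: Valley Township becomes $250.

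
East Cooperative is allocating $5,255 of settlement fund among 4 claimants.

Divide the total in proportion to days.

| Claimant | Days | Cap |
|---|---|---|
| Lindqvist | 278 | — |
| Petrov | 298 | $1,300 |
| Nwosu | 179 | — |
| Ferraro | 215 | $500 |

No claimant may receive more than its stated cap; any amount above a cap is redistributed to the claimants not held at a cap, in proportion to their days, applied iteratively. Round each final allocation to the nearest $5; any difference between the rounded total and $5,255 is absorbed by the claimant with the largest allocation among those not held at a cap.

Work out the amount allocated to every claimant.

Sum of days: 970.
Proportional shares (ignoring caps): Lindqvist 1,506.07; Petrov 1,614.42; Nwosu 969.74; Ferraro 1,164.77.
Capped: Petrov ($1,300), Ferraro ($500); remaining pool $3,455 reallocated over remaining days 457.
Remaining shares: Lindqvist 2,101.73 → $2,100; Nwosu 1,353.27 → $1,355.

Lindqvist: $2,100 | Petrov: $1,300 | Nwosu: $1,355 | Ferraro: $500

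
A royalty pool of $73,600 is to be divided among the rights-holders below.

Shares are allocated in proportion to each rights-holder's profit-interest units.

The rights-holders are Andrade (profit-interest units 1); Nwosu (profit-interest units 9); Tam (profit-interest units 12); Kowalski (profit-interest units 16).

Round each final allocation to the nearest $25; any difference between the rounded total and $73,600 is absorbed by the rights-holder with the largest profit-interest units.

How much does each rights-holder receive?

Profit-interest units total: 1 + 9 + 12 + 16 = 38.
Pro-rata amounts: Andrade 1,936.84; Nwosu 17,431.58; Tam 23,242.11; Kowalski 30,989.47.
After rounding ($25): Andrade $1,925; Nwosu $17,425; Tam $23,250; Kowalski $31,000. Sum = $73,600.
Rounded total matches; no reconciliation needed.

Andrade: $1,925 | Nwosu: $17,425 | Tam: $23,250 | Kowalski: $31,000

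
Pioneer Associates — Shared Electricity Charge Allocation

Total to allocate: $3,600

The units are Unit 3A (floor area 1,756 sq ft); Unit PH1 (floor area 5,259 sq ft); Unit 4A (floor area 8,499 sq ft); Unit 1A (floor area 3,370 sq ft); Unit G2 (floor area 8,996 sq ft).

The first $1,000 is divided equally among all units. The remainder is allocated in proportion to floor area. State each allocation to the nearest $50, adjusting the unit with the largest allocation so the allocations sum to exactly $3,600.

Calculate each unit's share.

Unit 3A: $350 · Unit PH1: $700 · Unit 4A: $1,000 · Unit 1A: $500 · Unit G2: $1,050

First tranche $1,000 split equally: $200 each.
Remainder $2,600 by floor area (total 27,880): Unit 3A 163.76 → $150; Unit PH1 490.44 → $500; Unit 4A 792.59 → $800; Unit 1A 314.28 → $300; Unit G2 838.94 → $850.
Totals: Unit 3A $200 + $150 = $350; Unit PH1 $200 + $500 = $700; Unit 4A $200 + $800 = $1,000; Unit 1A $200 + $300 = $500; Unit G2 $200 + $850 = $1,050.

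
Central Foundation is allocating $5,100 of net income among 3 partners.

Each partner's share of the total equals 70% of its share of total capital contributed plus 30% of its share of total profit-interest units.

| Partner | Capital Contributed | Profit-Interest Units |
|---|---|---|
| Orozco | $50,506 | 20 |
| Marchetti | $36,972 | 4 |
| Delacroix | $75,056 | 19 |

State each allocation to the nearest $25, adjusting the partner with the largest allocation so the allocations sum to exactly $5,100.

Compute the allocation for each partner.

Orozco: $1,825 · Marchetti: $950 · Delacroix: $2,325

Totals — capital contributed 162,534, profit-interest units 43.
Composite weights (70% capital contributed + 30% profit-interest units): Orozco 0.3571; Marchetti 0.1871; Delacroix 0.4558.
Unrounded shares: Orozco 1,820.97; Marchetti 954.40; Delacroix 2,324.62.
At nearest $25: Orozco $1,825; Marchetti $950; Delacroix $2,325. Sum = $5,100.
Sum already equals the total — no adjustment.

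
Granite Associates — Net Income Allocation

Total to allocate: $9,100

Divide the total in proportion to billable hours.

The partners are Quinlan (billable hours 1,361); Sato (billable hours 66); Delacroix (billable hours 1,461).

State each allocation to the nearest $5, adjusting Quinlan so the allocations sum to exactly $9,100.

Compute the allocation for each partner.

Combined billable hours = 2,888.
Unrounded shares: Quinlan 1,361/2,888 × $9,100 = 4,288.47; Sato 66/2,888 × $9,100 = 207.96; Delacroix 1,461/2,888 × $9,100 = 4,603.57.
Rounded to nearest $5: Quinlan $4,290; Sato $210; Delacroix $4,605. Sum = $9,105.
Difference $9,100 − $9,105 = −$5 applied to Quinlan: Quinlan becomes $4,285.

Quinlan: $4,285; Sato: $210; Delacroix: $4,605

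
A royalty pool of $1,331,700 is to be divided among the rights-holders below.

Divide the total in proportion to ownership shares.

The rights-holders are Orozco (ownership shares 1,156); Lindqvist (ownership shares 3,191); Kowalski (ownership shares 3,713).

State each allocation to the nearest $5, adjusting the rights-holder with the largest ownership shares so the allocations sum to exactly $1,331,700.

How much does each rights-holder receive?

Orozco: $191,000 · Lindqvist: $527,230 · Kowalski: $613,470

Ownership shares total: 8,060.
Pro-rata amounts: Orozco 1,156/8,060 × $1,331,700 = 190,998.16; Lindqvist 3,191/8,060 × $1,331,700 = 527,227.63; Kowalski 3,713/8,060 × $1,331,700 = 613,474.21.
Rounded to nearest $5: Orozco $191,000; Lindqvist $527,230; Kowalski $613,475. Sum = $1,331,705.
Difference $1,331,700 − $1,331,705 = −$5 applied to largest ownership shares (Kowalski): Kowalski becomes $613,470.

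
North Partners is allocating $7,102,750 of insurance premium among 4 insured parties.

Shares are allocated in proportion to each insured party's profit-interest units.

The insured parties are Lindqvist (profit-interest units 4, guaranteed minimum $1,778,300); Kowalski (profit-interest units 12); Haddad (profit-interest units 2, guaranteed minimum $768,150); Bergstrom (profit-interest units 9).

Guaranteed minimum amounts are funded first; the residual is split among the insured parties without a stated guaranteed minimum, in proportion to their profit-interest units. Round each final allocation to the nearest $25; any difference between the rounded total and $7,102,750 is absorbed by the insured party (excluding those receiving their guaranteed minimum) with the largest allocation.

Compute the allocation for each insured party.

Lindqvist: $1,778,300; Kowalski: $2,603,600; Haddad: $768,150; Bergstrom: $1,952,700

Minimums first: Lindqvist $1,778,300; Haddad $768,150. Remaining pool $4,556,300.
Remaining pool split over remaining profit-interest units 21: Kowalski 2,603,600.00 → $2,603,600; Bergstrom 1,952,700.00 → $1,952,700.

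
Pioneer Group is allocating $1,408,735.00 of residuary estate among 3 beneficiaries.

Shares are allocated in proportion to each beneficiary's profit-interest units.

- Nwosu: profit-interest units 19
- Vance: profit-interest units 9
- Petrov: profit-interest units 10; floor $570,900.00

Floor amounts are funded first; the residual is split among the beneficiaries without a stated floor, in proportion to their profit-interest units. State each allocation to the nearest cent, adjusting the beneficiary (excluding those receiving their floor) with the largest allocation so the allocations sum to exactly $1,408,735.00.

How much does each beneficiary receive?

Nwosu: $568,530.89; Vance: $269,304.11; Petrov: $570,900.00

Fund the minimums — Petrov $570,900.00. Residual $837,835.00.
Residual split over remaining profit-interest units 28: Nwosu 568,530.8929 → $568,530.89; Vance 269,304.1071 → $269,304.11.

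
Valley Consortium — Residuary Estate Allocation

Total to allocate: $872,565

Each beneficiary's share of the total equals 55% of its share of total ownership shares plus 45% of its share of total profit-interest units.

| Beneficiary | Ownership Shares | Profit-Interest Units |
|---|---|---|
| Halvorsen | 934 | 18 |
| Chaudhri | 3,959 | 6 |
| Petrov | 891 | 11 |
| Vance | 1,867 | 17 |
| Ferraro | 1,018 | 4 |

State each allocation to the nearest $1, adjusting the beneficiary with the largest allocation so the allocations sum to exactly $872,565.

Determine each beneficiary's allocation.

Totals — ownership shares 8,669, profit-interest units 56.
Combined weights (55% ownership shares + 45% profit-interest units): Halvorsen 0.2039; Chaudhri 0.2994; Petrov 0.1449; Vance 0.2551; Ferraro 0.0967.
Unrounded shares: Halvorsen 177,915.99; Chaudhri 261,238.01; Petrov 126,453.75; Vance 222,554.64; Ferraro 84,402.61.
At nearest $1: Halvorsen $177,916; Chaudhri $261,238; Petrov $126,454; Vance $222,555; Ferraro $84,403. Sum = $872,566.
Difference $872,565 − $872,566 = −$1 applied to largest allocation (Chaudhri): Chaudhri becomes $261,237.

Halvorsen: $177,916 · Chaudhri: $261,237 · Petrov: $126,454 · Vance: $222,555 · Ferraro: $84,403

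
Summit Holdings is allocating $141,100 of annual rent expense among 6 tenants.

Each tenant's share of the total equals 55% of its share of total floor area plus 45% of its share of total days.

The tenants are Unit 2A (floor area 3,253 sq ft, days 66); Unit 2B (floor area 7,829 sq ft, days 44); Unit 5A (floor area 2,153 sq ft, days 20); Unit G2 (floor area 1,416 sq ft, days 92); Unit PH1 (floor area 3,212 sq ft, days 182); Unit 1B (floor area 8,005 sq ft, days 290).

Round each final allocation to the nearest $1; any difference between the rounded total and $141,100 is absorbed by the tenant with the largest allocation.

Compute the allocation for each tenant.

Floor area total 25,868; days total 694.
Composite weights (55% floor area + 45% days): Unit 2A 0.1120; Unit 2B 0.1950; Unit 5A 0.0587; Unit G2 0.0898; Unit PH1 0.1863; Unit 1B 0.3582.
Proportional shares: Unit 2A 15,797.56; Unit 2B 27,512.92; Unit 5A 8,288.91; Unit G2 12,665.26; Unit PH1 26,287.55; Unit 1B 50,547.80.
At nearest $1: Unit 2A $15,798; Unit 2B $27,513; Unit 5A $8,289; Unit G2 $12,665; Unit PH1 $26,288; Unit 1B $50,548. Sum = $141,101.
Difference $141,100 − $141,101 = −$1 applied to largest allocation (Unit 1B): Unit 1B becomes $50,547.

Unit 2A: $15,798; Unit 2B: $27,513; Unit 5A: $8,289; Unit G2: $12,665; Unit PH1: $26,288; Unit 1B: $50,547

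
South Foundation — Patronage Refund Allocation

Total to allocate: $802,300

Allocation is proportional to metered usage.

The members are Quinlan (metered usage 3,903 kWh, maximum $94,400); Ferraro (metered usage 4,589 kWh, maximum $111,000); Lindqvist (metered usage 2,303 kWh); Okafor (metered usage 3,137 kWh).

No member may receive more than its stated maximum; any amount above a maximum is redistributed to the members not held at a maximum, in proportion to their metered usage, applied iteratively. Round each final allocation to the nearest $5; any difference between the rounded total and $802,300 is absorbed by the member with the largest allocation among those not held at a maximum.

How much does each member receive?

Quinlan: $94,400 · Ferraro: $111,000 · Lindqvist: $252,695 · Okafor: $344,205

Sum of metered usage: 13,932.
Proportional shares (ignoring caps): Quinlan 224,761.48; Ferraro 264,266.06; Lindqvist 132,622.52; Okafor 180,649.95.
Held at cap: Quinlan ($94,400), Ferraro ($111,000); residual $596,900 reallocated over remaining metered usage 5,440.
Redistributed shares: Lindqvist 252,694.98 → $252,695; Okafor 344,205.02 → $344,205.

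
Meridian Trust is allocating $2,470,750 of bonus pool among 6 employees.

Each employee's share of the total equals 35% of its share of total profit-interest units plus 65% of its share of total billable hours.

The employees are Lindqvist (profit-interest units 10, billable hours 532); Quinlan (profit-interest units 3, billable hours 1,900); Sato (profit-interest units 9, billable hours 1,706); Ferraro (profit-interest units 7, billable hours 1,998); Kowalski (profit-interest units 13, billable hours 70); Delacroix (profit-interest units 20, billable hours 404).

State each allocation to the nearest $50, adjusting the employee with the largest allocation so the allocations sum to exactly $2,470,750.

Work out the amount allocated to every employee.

Profit-interest units total 62; billable hours total 6,610.
Combined weights (35% profit-interest units + 65% billable hours): Lindqvist 0.1088; Quinlan 0.2038; Sato 0.2186; Ferraro 0.2360; Kowalski 0.0803; Delacroix 0.1526.
Raw shares: Lindqvist 268,734.31; Quinlan 503,473.64; Sato 540,025.45; Ferraro 583,075.18; Kowalski 198,328.60; Delacroix 377,112.82.
After rounding ($50): Lindqvist $268,750; Quinlan $503,450; Sato $540,050; Ferraro $583,100; Kowalski $198,350; Delacroix $377,100. Sum = $2,470,800.
Difference $2,470,750 − $2,470,800 = −$50 applied to largest allocation (Ferraro): Ferraro becomes $583,050.

Lindqvist: $268,750; Quinlan: $503,450; Sato: $540,050; Ferraro: $583,050; Kowalski: $198,350; Delacroix: $377,100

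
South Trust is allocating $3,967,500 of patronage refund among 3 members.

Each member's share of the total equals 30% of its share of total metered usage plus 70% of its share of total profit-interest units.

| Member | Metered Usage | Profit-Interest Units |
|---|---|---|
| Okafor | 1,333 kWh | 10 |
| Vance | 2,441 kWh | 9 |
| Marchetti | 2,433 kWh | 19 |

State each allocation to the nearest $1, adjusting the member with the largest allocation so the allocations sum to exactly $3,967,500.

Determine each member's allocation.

Okafor: $986,470 · Vance: $1,125,854 · Marchetti: $1,855,176

Metered usage total 6,207; profit-interest units total 38.
Combined weights (30% metered usage + 70% profit-interest units): Okafor 0.2486; Vance 0.2838; Marchetti 0.4676.
Raw shares: Okafor 986,470.42; Vance 1,125,854.20; Marchetti 1,855,175.39.
After rounding ($1): Okafor $986,470; Vance $1,125,854; Marchetti $1,855,175. Sum = $3,967,499.
Difference $3,967,500 − $3,967,499 = +$1 applied to largest allocation (Marchetti): Marchetti becomes $1,855,176.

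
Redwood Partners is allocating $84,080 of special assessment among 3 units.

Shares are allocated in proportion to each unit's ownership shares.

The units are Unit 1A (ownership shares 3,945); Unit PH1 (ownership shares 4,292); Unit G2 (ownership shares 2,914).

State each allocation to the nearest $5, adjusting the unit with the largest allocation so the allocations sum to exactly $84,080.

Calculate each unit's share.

Unit 1A: $29,745; Unit PH1: $32,365; Unit G2: $21,970

Combined ownership shares = 11,151.
Unrounded shares: Unit 1A 3,945/11,151 × $84,080 = 29,745.82; Unit PH1 4,292/11,151 × $84,080 = 32,362.24; Unit G2 2,914/11,151 × $84,080 = 21,971.94.
After rounding ($5): Unit 1A $29,745; Unit PH1 $32,360; Unit G2 $21,970. Sum = $84,075.
Difference $84,080 − $84,075 = +$5 applied to largest allocation (Unit PH1): Unit PH1 becomes $32,365.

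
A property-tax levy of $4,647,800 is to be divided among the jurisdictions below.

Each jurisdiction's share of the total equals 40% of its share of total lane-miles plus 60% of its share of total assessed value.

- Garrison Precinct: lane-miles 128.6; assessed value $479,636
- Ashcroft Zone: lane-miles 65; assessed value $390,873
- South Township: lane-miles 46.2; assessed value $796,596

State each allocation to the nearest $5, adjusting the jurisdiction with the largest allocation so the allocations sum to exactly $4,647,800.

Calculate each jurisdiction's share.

Lane-miles total 239.8; assessed value total 1,667,105.
Combined weights (40% lane-miles + 60% assessed value): Garrison Precinct 0.3871; Ashcroft Zone 0.2491; South Township 0.3638.
Proportional shares: Garrison Precinct 1,799,329.09; Ashcroft Zone 1,157,771.48; South Township 1,690,699.43.
Rounded to nearest $5: Garrison Precinct $1,799,330; Ashcroft Zone $1,157,770; South Township $1,690,700. Sum = $4,647,800.
Sum already equals the total — no adjustment.

Garrison Precinct: $1,799,330 | Ashcroft Zone: $1,157,770 | South Township: $1,690,700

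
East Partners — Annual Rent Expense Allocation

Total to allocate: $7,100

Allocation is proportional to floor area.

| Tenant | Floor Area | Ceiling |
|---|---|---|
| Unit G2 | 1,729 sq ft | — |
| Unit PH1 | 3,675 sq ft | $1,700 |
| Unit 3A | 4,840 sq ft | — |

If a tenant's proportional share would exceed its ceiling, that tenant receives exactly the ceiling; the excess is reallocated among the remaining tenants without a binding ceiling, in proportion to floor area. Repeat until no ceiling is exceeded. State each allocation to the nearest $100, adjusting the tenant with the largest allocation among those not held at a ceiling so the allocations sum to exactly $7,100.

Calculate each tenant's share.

Combined floor area = 10,244.
Proportional shares (ignoring caps): Unit G2 1,198.35; Unit PH1 2,547.10; Unit 3A 3,354.55.
Cap binds for Unit PH1 ($1,700); balance $5,400 reallocated over remaining floor area 6,569.
Remaining shares: Unit G2 1,421.31 → $1,400; Unit 3A 3,978.69 → $4,000.

Unit G2: $1,400 | Unit PH1: $1,700 | Unit 3A: $4,000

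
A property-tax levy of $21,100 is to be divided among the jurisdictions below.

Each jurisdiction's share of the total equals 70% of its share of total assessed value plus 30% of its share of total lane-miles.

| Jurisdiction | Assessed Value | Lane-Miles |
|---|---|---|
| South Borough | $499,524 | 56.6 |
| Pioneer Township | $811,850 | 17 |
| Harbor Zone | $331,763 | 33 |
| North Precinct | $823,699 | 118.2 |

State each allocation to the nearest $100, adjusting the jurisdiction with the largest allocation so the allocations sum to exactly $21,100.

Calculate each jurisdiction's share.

Assessed value total 2,466,836; lane-miles total 224.8.
Blended shares (70% assessed value + 30% lane-miles): South Borough 0.2173; Pioneer Township 0.2531; Harbor Zone 0.1382; North Precinct 0.3915.
Unrounded shares: South Borough 4,584.63; Pioneer Township 5,339.58; Harbor Zone 2,915.63; North Precinct 8,260.16.
At nearest $100: South Borough $4,600; Pioneer Township $5,300; Harbor Zone $2,900; North Precinct $8,300. Sum = $21,100.
No rounding difference to absorb.

South Borough: $4,600 · Pioneer Township: $5,300 · Harbor Zone: $2,900 · North Precinct: $8,300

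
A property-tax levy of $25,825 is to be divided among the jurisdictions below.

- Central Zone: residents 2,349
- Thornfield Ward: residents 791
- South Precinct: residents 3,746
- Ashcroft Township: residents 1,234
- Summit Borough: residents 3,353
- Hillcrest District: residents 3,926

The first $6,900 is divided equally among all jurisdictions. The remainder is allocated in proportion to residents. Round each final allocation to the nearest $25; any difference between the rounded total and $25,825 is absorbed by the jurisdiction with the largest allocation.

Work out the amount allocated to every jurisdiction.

Equal tier: $6,900 ÷ 6 = $1,150 apiece.
Remainder $18,925 by residents (total 15,399): Central Zone 2,886.86 → $2,875; Thornfield Ward 972.12 → $975; South Precinct 4,603.74 → $4,600; Ashcroft Township 1,516.56 → $1,525; Summit Borough 4,120.76 → $4,125; Hillcrest District 4,824.96 → $4,825.
Totals: Central Zone $1,150 + $2,875 = $4,025; Thornfield Ward $1,150 + $975 = $2,125; South Precinct $1,150 + $4,600 = $5,750; Ashcroft Township $1,150 + $1,525 = $2,675; Summit Borough $1,150 + $4,125 = $5,275; Hillcrest District $1,150 + $4,825 = $5,975.

Central Zone: $4,025 · Thornfield Ward: $2,125 · South Precinct: $5,750 · Ashcroft Township: $2,675 · Summit Borough: $5,275 · Hillcrest District: $5,975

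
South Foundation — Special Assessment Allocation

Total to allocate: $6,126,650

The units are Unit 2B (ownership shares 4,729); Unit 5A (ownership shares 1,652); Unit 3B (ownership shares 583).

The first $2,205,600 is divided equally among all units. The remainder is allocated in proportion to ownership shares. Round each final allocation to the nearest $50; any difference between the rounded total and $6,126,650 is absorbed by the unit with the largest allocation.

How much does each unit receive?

Unit 2B: $3,397,850 | Unit 5A: $1,665,350 | Unit 3B: $1,063,450

Equal tier: $2,205,600 ÷ 3 = $735,200 apiece.
Remainder $3,921,050 by ownership shares (total 6,964): Unit 2B 2,662,642.94 → $2,662,650; Unit 5A 930,151.44 → $930,150; Unit 3B 328,255.62 → $328,250.
Totals: Unit 2B $735,200 + $2,662,650 = $3,397,850; Unit 5A $735,200 + $930,150 = $1,665,350; Unit 3B $735,200 + $328,250 = $1,063,450.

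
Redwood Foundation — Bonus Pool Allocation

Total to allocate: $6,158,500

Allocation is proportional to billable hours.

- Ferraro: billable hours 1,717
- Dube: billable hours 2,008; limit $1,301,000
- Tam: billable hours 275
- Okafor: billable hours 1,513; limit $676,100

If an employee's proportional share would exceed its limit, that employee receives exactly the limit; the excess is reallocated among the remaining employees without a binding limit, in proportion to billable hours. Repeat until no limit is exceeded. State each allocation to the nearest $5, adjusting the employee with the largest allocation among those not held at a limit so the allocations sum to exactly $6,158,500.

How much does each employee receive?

Ferraro: $3,604,150 | Dube: $1,301,000 | Tam: $577,250 | Okafor: $676,100

Total billable hours = 5,513.
Proportional shares (ignoring caps): Ferraro 1,918,038.18; Dube 2,243,110.47; Tam 307,198.89; Okafor 1,690,152.46.
Held at cap: Dube ($1,301,000), Okafor ($676,100); residual $4,181,400 reallocated over remaining billable hours 1,992.
Remaining shares: Ferraro 3,604,148.49 → $3,604,150; Tam 577,251.51 → $577,250.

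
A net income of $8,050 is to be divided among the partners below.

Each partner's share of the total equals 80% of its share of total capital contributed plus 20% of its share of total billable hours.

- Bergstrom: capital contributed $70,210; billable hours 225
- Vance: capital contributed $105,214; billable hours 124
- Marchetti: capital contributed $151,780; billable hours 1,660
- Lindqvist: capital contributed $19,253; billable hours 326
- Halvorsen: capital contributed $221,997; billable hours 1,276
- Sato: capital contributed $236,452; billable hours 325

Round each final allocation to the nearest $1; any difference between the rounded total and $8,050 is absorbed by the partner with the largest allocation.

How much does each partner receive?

Capital contributed total 804,906; billable hours total 3,936.
Combined weights (80% capital contributed + 20% billable hours): Bergstrom 0.0812; Vance 0.1109; Marchetti 0.2352; Lindqvist 0.0357; Halvorsen 0.2855; Sato 0.2515.
Raw shares: Bergstrom 653.78; Vance 892.53; Marchetti 1,893.40; Lindqvist 287.39; Halvorsen 2,298.12; Sato 2,024.78.
At nearest $1: Bergstrom $654; Vance $893; Marchetti $1,893; Lindqvist $287; Halvorsen $2,298; Sato $2,025. Sum = $8,050.
Sum already equals the total — no adjustment.

Bergstrom: $654 · Vance: $893 · Marchetti: $1,893 · Lindqvist: $287 · Halvorsen: $2,298 · Sato: $2,025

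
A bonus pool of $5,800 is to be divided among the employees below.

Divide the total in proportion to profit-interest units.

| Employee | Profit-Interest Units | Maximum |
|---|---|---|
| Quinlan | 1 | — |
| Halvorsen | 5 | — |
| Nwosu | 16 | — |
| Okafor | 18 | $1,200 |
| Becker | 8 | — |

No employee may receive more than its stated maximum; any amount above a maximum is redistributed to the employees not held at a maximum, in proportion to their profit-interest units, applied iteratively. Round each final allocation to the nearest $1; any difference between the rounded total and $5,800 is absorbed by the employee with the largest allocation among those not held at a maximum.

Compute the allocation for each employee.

Quinlan: $153; Halvorsen: $767; Nwosu: $2,453; Okafor: $1,200; Becker: $1,227

Combined profit-interest units = 48.
Proportional shares (ignoring caps): Quinlan 120.83; Halvorsen 604.17; Nwosu 1,933.33; Okafor 2,175.00; Becker 966.67.
Cap binds for Okafor ($1,200); remaining pool $4,600 reallocated over remaining profit-interest units 30.
Remaining shares: Quinlan 153.33 → $153; Halvorsen 766.67 → $767; Nwosu 2,453.33 → $2,453; Becker 1,226.67 → $1,227.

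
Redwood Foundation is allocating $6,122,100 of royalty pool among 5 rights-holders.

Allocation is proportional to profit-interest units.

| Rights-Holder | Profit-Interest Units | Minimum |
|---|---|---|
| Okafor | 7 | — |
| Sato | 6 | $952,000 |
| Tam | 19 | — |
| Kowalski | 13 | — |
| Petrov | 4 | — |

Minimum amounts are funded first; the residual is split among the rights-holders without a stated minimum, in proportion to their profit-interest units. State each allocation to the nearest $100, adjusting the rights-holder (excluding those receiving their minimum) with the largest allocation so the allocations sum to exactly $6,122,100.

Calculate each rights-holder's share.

Okafor: $841,600 | Sato: $952,000 | Tam: $2,284,500 | Kowalski: $1,563,100 | Petrov: $480,900

Guaranteed amounts: Sato $952,000. Balance $5,170,100.
Balance split over remaining profit-interest units 43: Okafor 841,644.19 → $841,600; Tam 2,284,462.79 → $2,284,500; Kowalski 1,563,053.49 → $1,563,100; Petrov 480,939.53 → $480,900.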